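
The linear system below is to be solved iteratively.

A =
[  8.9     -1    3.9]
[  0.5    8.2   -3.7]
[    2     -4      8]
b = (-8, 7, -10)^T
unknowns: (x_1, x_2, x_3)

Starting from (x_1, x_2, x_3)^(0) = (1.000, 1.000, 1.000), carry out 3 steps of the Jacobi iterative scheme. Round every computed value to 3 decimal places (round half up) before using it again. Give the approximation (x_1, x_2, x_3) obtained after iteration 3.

(-0.704, 0.728, -0.931)

Iteration 1:
  x_1 = (-8 - (-1)·1.000 - (3.9)·1.000) / (8.9) = -1.225
  x_2 = (7 - (0.5)·1.000 - (-3.7)·1.000) / (8.2) = 1.244
  x_3 = (-10 - (2)·1.000 - (-4)·1.000) / (8) = -1.000
Iteration 2:
  x_1 = (-8 - (-1)·1.244 - (3.9)·-1.000) / (8.9) = -0.321
  x_2 = (7 - (0.5)·-1.225 - (-3.7)·-1.000) / (8.2) = 0.477
  x_3 = (-10 - (2)·-1.225 - (-4)·1.244) / (8) = -0.322
Iteration 3:
  x_1 = (-8 - (-1)·0.477 - (3.9)·-0.322) / (8.9) = -0.704
  x_2 = (7 - (0.5)·-0.321 - (-3.7)·-0.322) / (8.2) = 0.728
  x_3 = (-10 - (2)·-0.321 - (-4)·0.477) / (8) = -0.931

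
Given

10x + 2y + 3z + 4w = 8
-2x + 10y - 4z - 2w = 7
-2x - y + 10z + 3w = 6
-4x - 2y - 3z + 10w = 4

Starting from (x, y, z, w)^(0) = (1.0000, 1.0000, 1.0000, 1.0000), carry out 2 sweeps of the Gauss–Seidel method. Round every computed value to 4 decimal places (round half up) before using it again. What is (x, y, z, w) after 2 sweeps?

(0.1262, 1.0361, 0.5073, 0.8099)

Iteration 1:
  x = (8 - (2)·1.0000 - (3)·1.0000 - (4)·1.0000) / (10) = -0.1000
  y = (7 - (-2)·-0.1000 - (-4)·1.0000 - (-2)·1.0000) / (10) = 1.2800
  z = (6 - (-2)·-0.1000 - (-1)·1.2800 - (3)·1.0000) / (10) = 0.4080
  w = (4 - (-4)·-0.1000 - (-2)·1.2800 - (-3)·0.4080) / (10) = 0.7384
Iteration 2:
  x = (8 - (2)·1.2800 - (3)·0.4080 - (4)·0.7384) / (10) = 0.1262
  y = (7 - (-2)·0.1262 - (-4)·0.4080 - (-2)·0.7384) / (10) = 1.0361
  z = (6 - (-2)·0.1262 - (-1)·1.0361 - (3)·0.7384) / (10) = 0.5073
  w = (4 - (-4)·0.1262 - (-2)·1.0361 - (-3)·0.5073) / (10) = 0.8099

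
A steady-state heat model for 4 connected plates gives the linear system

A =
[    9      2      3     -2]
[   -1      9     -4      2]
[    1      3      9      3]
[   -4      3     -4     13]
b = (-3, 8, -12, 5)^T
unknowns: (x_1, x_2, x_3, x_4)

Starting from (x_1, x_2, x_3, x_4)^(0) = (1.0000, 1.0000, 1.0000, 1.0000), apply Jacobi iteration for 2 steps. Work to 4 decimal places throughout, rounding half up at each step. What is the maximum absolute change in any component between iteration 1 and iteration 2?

Iteration 1:
  x_1 = (-3 - (2)·1.0000 - (3)·1.0000 - (-2)·1.0000) / (9) = -0.6667
  x_2 = (8 - (-1)·1.0000 - (-4)·1.0000 - (2)·1.0000) / (9) = 1.2222
  x_3 = (-12 - (1)·1.0000 - (3)·1.0000 - (3)·1.0000) / (9) = -2.1111
  x_4 = (5 - (-4)·1.0000 - (3)·1.0000 - (-4)·1.0000) / (13) = 0.7692
Iteration 2:
  x_1 = (-3 - (2)·1.2222 - (3)·-2.1111 - (-2)·0.7692) / (9) = 0.2697
  x_2 = (8 - (-1)·-0.6667 - (-4)·-2.1111 - (2)·0.7692) / (9) = -0.2944
  x_3 = (-12 - (1)·-0.6667 - (3)·1.2222 - (3)·0.7692) / (9) = -1.9231
  x_4 = (5 - (-4)·-0.6667 - (3)·1.2222 - (-4)·-2.1111) / (13) = -0.7521
Change: (0.9364, -1.5166, 0.1880, -1.5213) → max |·| = 1.5213

1.5213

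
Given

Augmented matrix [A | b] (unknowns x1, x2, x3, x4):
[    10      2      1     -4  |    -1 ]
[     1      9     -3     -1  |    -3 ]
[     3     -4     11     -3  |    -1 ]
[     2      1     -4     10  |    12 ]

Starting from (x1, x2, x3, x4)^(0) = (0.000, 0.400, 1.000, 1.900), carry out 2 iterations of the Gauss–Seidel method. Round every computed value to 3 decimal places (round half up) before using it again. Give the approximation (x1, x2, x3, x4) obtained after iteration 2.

(0.325, -0.115, 0.114, 1.192)

Iteration 1:
  x1 = (-1 - (2)·0.400 - (1)·1.000 - (-4)·1.900) / (10) = 0.480
  x2 = (-3 - (1)·0.480 - (-3)·1.000 - (-1)·1.900) / (9) = 0.158
  x3 = (-1 - (3)·0.480 - (-4)·0.158 - (-3)·1.900) / (11) = 0.354
  x4 = (12 - (2)·0.480 - (1)·0.158 - (-4)·0.354) / (10) = 1.230
Iteration 2:
  x1 = (-1 - (2)·0.158 - (1)·0.354 - (-4)·1.230) / (10) = 0.325
  x2 = (-3 - (1)·0.325 - (-3)·0.354 - (-1)·1.230) / (9) = -0.115
  x3 = (-1 - (3)·0.325 - (-4)·-0.115 - (-3)·1.230) / (11) = 0.114
  x4 = (12 - (2)·0.325 - (1)·-0.115 - (-4)·0.114) / (10) = 1.192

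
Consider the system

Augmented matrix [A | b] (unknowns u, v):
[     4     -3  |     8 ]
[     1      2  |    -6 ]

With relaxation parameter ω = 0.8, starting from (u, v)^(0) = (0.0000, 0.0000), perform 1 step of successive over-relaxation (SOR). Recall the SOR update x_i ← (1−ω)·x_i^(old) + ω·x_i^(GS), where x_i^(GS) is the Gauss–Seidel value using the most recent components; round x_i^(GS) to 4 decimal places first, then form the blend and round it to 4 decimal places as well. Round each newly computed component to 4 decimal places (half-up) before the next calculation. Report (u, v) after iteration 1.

(1.6000, -3.0400)

Iteration 1:
  u: GS value = (8 - (-3)·0.0000) / (4) = 2.0000;  u ← (1−ω)·0.0000 + ω·2.0000 = 1.6000
  v: GS value = (-6 - (1)·1.6000) / (2) = -3.8000;  v ← (1−ω)·0.0000 + ω·-3.8000 = -3.0400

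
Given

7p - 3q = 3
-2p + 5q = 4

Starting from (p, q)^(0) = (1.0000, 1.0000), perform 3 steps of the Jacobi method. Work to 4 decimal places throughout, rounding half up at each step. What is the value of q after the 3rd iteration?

1.1772

Iteration 1:
  p = (3 - (-3)·1.0000) / (7) = 0.8571
  q = (4 - (-2)·1.0000) / (5) = 1.2000
Iteration 2:
  p = (3 - (-3)·1.2000) / (7) = 0.9429
  q = (4 - (-2)·0.8571) / (5) = 1.1428
Iteration 3:
  p = (3 - (-3)·1.1428) / (7) = 0.9183
  q = (4 - (-2)·0.9429) / (5) = 1.1772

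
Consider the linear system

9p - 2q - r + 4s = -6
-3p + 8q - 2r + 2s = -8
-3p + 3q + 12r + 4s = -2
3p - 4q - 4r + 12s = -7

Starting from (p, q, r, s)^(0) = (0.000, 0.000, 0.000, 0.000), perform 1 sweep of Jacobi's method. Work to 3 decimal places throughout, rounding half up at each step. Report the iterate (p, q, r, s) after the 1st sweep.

Iteration 1:
  p = (-6 - (-2)·0.000 - (-1)·0.000 - (4)·0.000) / (9) = -0.667
  q = (-8 - (-3)·0.000 - (-2)·0.000 - (2)·0.000) / (8) = -1.000
  r = (-2 - (-3)·0.000 - (3)·0.000 - (4)·0.000) / (12) = -0.167
  s = (-7 - (3)·0.000 - (-4)·0.000 - (-4)·0.000) / (12) = -0.583

(-0.667, -1.000, -0.167, -0.583)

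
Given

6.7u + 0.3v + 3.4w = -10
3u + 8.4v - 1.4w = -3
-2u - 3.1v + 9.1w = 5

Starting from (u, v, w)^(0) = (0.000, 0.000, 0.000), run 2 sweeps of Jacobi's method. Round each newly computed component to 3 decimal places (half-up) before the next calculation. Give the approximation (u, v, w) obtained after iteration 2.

(-1.755, 0.268, 0.100)

Iteration 1:
  u = (-10 - (0.3)·0.000 - (3.4)·0.000) / (6.7) = -1.493
  v = (-3 - (3)·0.000 - (-1.4)·0.000) / (8.4) = -0.357
  w = (5 - (-2)·0.000 - (-3.1)·0.000) / (9.1) = 0.549
Iteration 2:
  u = (-10 - (0.3)·-0.357 - (3.4)·0.549) / (6.7) = -1.755
  v = (-3 - (3)·-1.493 - (-1.4)·0.549) / (8.4) = 0.268
  w = (5 - (-2)·-1.493 - (-3.1)·-0.357) / (9.1) = 0.100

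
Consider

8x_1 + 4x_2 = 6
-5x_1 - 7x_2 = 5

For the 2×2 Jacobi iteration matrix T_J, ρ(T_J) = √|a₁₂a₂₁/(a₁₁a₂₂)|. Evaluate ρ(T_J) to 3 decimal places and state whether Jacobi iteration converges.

0.598

a₁₂a₂₁/(a₁₁a₂₂) = (4)·(-5) / ((8)·(-7)) = 0.357143
ρ = √|0.357143| = √0.357143 = 0.598
ρ < 1, so Jacobi converges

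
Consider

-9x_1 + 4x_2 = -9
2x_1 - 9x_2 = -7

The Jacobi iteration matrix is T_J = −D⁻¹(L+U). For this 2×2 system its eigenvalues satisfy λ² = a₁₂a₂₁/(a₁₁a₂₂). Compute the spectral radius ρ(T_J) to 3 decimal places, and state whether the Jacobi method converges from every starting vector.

0.314

a₁₂a₂₁/(a₁₁a₂₂) = (4)·(2) / ((-9)·(-9)) = 0.098765
ρ = √|0.098765| = √0.098765 = 0.314
ρ < 1, so Jacobi converges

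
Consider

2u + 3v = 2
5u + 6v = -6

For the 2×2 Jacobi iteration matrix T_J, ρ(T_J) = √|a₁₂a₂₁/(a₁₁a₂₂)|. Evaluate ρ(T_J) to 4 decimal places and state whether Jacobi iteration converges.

a₁₂a₂₁/(a₁₁a₂₂) = (3)·(5) / ((2)·(6)) = 1.250000
ρ = √|1.250000| = √1.250000 = 1.1180
ρ > 1, so Jacobi diverges

1.1180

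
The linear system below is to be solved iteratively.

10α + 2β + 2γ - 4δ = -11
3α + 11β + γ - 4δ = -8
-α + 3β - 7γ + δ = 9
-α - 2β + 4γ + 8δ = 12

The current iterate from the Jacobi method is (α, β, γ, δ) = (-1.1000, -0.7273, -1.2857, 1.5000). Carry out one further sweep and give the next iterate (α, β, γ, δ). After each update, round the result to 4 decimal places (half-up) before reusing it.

(-0.0974, 0.2351, -1.2260, 1.8235)

One sweep:
  α = (-11 - (2)·-0.7273 - (2)·-1.2857 - (-4)·1.5000) / (10) = -0.0974
  β = (-8 - (3)·-1.1000 - (1)·-1.2857 - (-4)·1.5000) / (11) = 0.2351
  γ = (9 - (-1)·-1.1000 - (3)·-0.7273 - (1)·1.5000) / (-7) = -1.2260
  δ = (12 - (-1)·-1.1000 - (-2)·-0.7273 - (4)·-1.2857) / (8) = 1.8235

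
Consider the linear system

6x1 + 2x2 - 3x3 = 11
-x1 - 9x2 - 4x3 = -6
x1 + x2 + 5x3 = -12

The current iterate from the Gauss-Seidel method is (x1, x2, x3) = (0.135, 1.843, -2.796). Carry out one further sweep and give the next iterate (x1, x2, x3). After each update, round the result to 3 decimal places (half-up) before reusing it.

One sweep:
  x1 = (11 - (2)·1.843 - (-3)·-2.796) / (6) = -0.179
  x2 = (-6 - (-1)·-0.179 - (-4)·-2.796) / (-9) = 1.929
  x3 = (-12 - (1)·-0.179 - (1)·1.929) / (5) = -2.750

(-0.179, 1.929, -2.750)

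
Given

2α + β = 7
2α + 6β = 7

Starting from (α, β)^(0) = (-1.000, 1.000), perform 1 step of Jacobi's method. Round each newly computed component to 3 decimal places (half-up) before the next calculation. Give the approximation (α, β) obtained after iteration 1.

Iteration 1:
  α = (7 - (1)·1.000) / (2) = 3.000
  β = (7 - (2)·-1.000) / (6) = 1.500

(3.000, 1.500)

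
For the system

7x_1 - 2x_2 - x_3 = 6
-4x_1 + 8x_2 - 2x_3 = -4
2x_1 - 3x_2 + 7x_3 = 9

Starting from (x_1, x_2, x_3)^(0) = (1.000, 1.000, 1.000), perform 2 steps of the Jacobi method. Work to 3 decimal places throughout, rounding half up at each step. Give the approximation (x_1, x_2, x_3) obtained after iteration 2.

(1.133, 0.500, 1.025)

Iteration 1:
  x_1 = (6 - (-2)·1.000 - (-1)·1.000) / (7) = 1.286
  x_2 = (-4 - (-4)·1.000 - (-2)·1.000) / (8) = 0.250
  x_3 = (9 - (2)·1.000 - (-3)·1.000) / (7) = 1.429
Iteration 2:
  x_1 = (6 - (-2)·0.250 - (-1)·1.429) / (7) = 1.133
  x_2 = (-4 - (-4)·1.286 - (-2)·1.429) / (8) = 0.500
  x_3 = (9 - (2)·1.286 - (-3)·0.250) / (7) = 1.025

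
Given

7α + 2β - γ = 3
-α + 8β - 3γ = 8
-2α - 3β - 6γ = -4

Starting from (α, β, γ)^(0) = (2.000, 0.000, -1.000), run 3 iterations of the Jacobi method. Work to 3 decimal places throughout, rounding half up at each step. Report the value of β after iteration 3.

1.073

Iteration 1:
  α = (3 - (2)·0.000 - (-1)·-1.000) / (7) = 0.286
  β = (8 - (-1)·2.000 - (-3)·-1.000) / (8) = 0.875
  γ = (-4 - (-2)·2.000 - (-3)·0.000) / (-6) = 0.000
Iteration 2:
  α = (3 - (2)·0.875 - (-1)·0.000) / (7) = 0.179
  β = (8 - (-1)·0.286 - (-3)·0.000) / (8) = 1.036
  γ = (-4 - (-2)·0.286 - (-3)·0.875) / (-6) = 0.134
Iteration 3:
  α = (3 - (2)·1.036 - (-1)·0.134) / (7) = 0.152
  β = (8 - (-1)·0.179 - (-3)·0.134) / (8) = 1.073
  γ = (-4 - (-2)·0.179 - (-3)·1.036) / (-6) = 0.089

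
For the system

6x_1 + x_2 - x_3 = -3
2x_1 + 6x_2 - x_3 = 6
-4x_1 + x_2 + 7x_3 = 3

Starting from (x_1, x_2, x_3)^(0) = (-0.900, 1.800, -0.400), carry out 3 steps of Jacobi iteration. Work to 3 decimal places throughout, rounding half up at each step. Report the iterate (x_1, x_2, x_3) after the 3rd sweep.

(-0.746, 1.214, -0.183)

Iteration 1:
  x_1 = (-3 - (1)·1.800 - (-1)·-0.400) / (6) = -0.867
  x_2 = (6 - (2)·-0.900 - (-1)·-0.400) / (6) = 1.233
  x_3 = (3 - (-4)·-0.900 - (1)·1.800) / (7) = -0.343
Iteration 2:
  x_1 = (-3 - (1)·1.233 - (-1)·-0.343) / (6) = -0.763
  x_2 = (6 - (2)·-0.867 - (-1)·-0.343) / (6) = 1.232
  x_3 = (3 - (-4)·-0.867 - (1)·1.233) / (7) = -0.243
Iteration 3:
  x_1 = (-3 - (1)·1.232 - (-1)·-0.243) / (6) = -0.746
  x_2 = (6 - (2)·-0.763 - (-1)·-0.243) / (6) = 1.214
  x_3 = (3 - (-4)·-0.763 - (1)·1.232) / (7) = -0.183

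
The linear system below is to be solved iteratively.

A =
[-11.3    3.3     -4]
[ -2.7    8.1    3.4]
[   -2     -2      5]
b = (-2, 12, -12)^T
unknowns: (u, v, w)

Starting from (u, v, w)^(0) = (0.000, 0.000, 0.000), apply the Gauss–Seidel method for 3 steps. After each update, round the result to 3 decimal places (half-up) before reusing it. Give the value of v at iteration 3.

Iteration 1:
  u = (-2 - (3.3)·0.000 - (-4)·0.000) / (-11.3) = 0.177
  v = (12 - (-2.7)·0.177 - (3.4)·0.000) / (8.1) = 1.540
  w = (-12 - (-2)·0.177 - (-2)·1.540) / (5) = -1.713
Iteration 2:
  u = (-2 - (3.3)·1.540 - (-4)·-1.713) / (-11.3) = 1.233
  v = (12 - (-2.7)·1.233 - (3.4)·-1.713) / (8.1) = 2.612
  w = (-12 - (-2)·1.233 - (-2)·2.612) / (5) = -0.862
Iteration 3:
  u = (-2 - (3.3)·2.612 - (-4)·-0.862) / (-11.3) = 1.245
  v = (12 - (-2.7)·1.245 - (3.4)·-0.862) / (8.1) = 2.258
  w = (-12 - (-2)·1.245 - (-2)·2.258) / (5) = -0.999

2.258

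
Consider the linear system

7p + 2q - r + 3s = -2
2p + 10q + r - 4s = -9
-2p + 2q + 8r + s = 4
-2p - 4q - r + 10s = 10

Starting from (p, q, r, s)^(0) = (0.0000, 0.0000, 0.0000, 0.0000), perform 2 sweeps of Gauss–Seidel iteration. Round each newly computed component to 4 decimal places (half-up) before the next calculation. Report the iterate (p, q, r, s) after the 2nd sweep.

(-0.2405, -0.6480, 0.5182, 0.7445)

Iteration 1:
  p = (-2 - (2)·0.0000 - (-1)·0.0000 - (3)·0.0000) / (7) = -0.2857
  q = (-9 - (2)·-0.2857 - (1)·0.0000 - (-4)·0.0000) / (10) = -0.8429
  r = (4 - (-2)·-0.2857 - (2)·-0.8429 - (1)·0.0000) / (8) = 0.6393
  s = (10 - (-2)·-0.2857 - (-4)·-0.8429 - (-1)·0.6393) / (10) = 0.6696
Iteration 2:
  p = (-2 - (2)·-0.8429 - (-1)·0.6393 - (3)·0.6696) / (7) = -0.2405
  q = (-9 - (2)·-0.2405 - (1)·0.6393 - (-4)·0.6696) / (10) = -0.6480
  r = (4 - (-2)·-0.2405 - (2)·-0.6480 - (1)·0.6696) / (8) = 0.5182
  s = (10 - (-2)·-0.2405 - (-4)·-0.6480 - (-1)·0.5182) / (10) = 0.7445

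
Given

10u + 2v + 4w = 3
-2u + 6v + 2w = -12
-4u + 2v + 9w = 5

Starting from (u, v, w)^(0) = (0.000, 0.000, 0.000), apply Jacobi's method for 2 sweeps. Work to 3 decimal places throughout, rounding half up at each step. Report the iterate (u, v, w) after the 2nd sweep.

Iteration 1:
  u = (3 - (2)·0.000 - (4)·0.000) / (10) = 0.300
  v = (-12 - (-2)·0.000 - (2)·0.000) / (6) = -2.000
  w = (5 - (-4)·0.000 - (2)·0.000) / (9) = 0.556
Iteration 2:
  u = (3 - (2)·-2.000 - (4)·0.556) / (10) = 0.478
  v = (-12 - (-2)·0.300 - (2)·0.556) / (6) = -2.085
  w = (5 - (-4)·0.300 - (2)·-2.000) / (9) = 1.133

(0.478, -2.085, 1.133)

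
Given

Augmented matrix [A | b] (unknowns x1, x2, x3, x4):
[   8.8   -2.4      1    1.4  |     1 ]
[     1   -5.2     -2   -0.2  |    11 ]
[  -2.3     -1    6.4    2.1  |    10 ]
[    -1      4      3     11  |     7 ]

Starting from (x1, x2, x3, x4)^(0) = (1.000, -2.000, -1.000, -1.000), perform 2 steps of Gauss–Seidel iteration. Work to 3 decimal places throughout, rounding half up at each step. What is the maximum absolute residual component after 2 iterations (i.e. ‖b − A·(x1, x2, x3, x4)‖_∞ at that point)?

Iteration 1:
  x1 = (1 - (-2.4)·-2.000 - (1)·-1.000 - (1.4)·-1.000) / (8.8) = -0.159
  x2 = (11 - (1)·-0.159 - (-2)·-1.000 - (-0.2)·-1.000) / (-5.2) = -1.723
  x3 = (10 - (-2.3)·-0.159 - (-1)·-1.723 - (2.1)·-1.000) / (6.4) = 1.564
  x4 = (7 - (-1)·-0.159 - (4)·-1.723 - (3)·1.564) / (11) = 0.822
Iteration 2:
  x1 = (1 - (-2.4)·-1.723 - (1)·1.564 - (1.4)·0.822) / (8.8) = -0.665
  x2 = (11 - (1)·-0.665 - (-2)·1.564 - (-0.2)·0.822) / (-5.2) = -2.876
  x3 = (10 - (-2.3)·-0.665 - (-1)·-2.876 - (2.1)·0.822) / (6.4) = 0.604
  x4 = (7 - (-1)·-0.665 - (4)·-2.876 - (3)·0.604) / (11) = 1.457
Residual b − A·x = (-2.694, -1.791, -1.331, 0.000); ∞-norm = 2.694

2.694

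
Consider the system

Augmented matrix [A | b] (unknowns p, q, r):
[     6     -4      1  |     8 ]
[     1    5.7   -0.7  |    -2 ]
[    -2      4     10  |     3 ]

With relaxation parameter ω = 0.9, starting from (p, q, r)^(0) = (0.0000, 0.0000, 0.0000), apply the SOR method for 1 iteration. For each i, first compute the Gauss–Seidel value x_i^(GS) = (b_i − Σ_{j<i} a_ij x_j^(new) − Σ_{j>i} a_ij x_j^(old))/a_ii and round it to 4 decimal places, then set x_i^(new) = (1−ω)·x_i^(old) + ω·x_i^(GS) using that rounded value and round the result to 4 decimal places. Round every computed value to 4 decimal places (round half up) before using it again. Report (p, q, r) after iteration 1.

Iteration 1:
  p: GS value = (8 - (-4)·0.0000 - (1)·0.0000) / (6) = 1.3333;  p ← (1−ω)·0.0000 + ω·1.3333 = 1.2000
  q: GS value = (-2 - (1)·1.2000 - (-0.7)·0.0000) / (5.7) = -0.5614;  q ← (1−ω)·0.0000 + ω·-0.5614 = -0.5053
  r: GS value = (3 - (-2)·1.2000 - (4)·-0.5053) / (10) = 0.7421;  r ← (1−ω)·0.0000 + ω·0.7421 = 0.6679

(1.2000, -0.5053, 0.6679)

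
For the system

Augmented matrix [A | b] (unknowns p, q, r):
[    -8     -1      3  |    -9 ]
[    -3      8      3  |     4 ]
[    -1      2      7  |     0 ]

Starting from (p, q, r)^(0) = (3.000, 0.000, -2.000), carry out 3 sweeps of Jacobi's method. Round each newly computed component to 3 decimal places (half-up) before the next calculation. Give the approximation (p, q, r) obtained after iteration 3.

Iteration 1:
  p = (-9 - (-1)·0.000 - (3)·-2.000) / (-8) = 0.375
  q = (4 - (-3)·3.000 - (3)·-2.000) / (8) = 2.375
  r = (0 - (-1)·3.000 - (2)·0.000) / (7) = 0.429
Iteration 2:
  p = (-9 - (-1)·2.375 - (3)·0.429) / (-8) = 0.989
  q = (4 - (-3)·0.375 - (3)·0.429) / (8) = 0.480
  r = (0 - (-1)·0.375 - (2)·2.375) / (7) = -0.625
Iteration 3:
  p = (-9 - (-1)·0.480 - (3)·-0.625) / (-8) = 0.831
  q = (4 - (-3)·0.989 - (3)·-0.625) / (8) = 1.105
  r = (0 - (-1)·0.989 - (2)·0.480) / (7) = 0.004

(0.831, 1.105, 0.004)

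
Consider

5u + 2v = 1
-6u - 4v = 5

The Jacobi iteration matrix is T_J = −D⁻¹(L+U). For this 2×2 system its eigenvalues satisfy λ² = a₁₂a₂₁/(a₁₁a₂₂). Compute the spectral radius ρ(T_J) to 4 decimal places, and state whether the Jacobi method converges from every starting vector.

0.7746

a₁₂a₂₁/(a₁₁a₂₂) = (2)·(-6) / ((5)·(-4)) = 0.600000
ρ = √|0.600000| = √0.600000 = 0.7746
ρ < 1, so Jacobi converges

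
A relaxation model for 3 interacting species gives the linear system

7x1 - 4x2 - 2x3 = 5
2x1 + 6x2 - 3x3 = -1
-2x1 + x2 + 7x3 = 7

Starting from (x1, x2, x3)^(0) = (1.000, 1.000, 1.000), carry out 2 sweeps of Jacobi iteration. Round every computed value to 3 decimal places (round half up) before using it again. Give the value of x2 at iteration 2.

-0.119

Iteration 1:
  x1 = (5 - (-4)·1.000 - (-2)·1.000) / (7) = 1.571
  x2 = (-1 - (2)·1.000 - (-3)·1.000) / (6) = 0.000
  x3 = (7 - (-2)·1.000 - (1)·1.000) / (7) = 1.143
Iteration 2:
  x1 = (5 - (-4)·0.000 - (-2)·1.143) / (7) = 1.041
  x2 = (-1 - (2)·1.571 - (-3)·1.143) / (6) = -0.119
  x3 = (7 - (-2)·1.571 - (1)·0.000) / (7) = 1.449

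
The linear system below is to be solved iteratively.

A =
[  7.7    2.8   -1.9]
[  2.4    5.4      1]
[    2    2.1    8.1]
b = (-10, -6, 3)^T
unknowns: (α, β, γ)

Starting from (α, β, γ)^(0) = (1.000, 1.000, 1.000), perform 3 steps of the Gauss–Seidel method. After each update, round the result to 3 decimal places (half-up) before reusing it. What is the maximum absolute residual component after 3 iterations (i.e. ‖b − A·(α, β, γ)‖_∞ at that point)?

0.015

Iteration 1:
  α = (-10 - (2.8)·1.000 - (-1.9)·1.000) / (7.7) = -1.416
  β = (-6 - (2.4)·-1.416 - (1)·1.000) / (5.4) = -0.667
  γ = (3 - (2)·-1.416 - (2.1)·-0.667) / (8.1) = 0.893
Iteration 2:
  α = (-10 - (2.8)·-0.667 - (-1.9)·0.893) / (7.7) = -0.836
  β = (-6 - (2.4)·-0.836 - (1)·0.893) / (5.4) = -0.905
  γ = (3 - (2)·-0.836 - (2.1)·-0.905) / (8.1) = 0.811
Iteration 3:
  α = (-10 - (2.8)·-0.905 - (-1.9)·0.811) / (7.7) = -0.769
  β = (-6 - (2.4)·-0.769 - (1)·0.811) / (5.4) = -0.920
  γ = (3 - (2)·-0.769 - (2.1)·-0.920) / (8.1) = 0.799
Residual b − A·x = (0.015, 0.015, -0.002); ∞-norm = 0.015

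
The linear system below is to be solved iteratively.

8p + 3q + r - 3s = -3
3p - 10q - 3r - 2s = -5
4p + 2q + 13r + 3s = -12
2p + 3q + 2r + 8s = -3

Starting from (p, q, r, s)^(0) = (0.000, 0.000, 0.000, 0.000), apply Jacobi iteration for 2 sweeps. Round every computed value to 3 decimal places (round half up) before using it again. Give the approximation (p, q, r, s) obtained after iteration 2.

(-0.588, 0.739, -0.798, -0.238)

Iteration 1:
  p = (-3 - (3)·0.000 - (1)·0.000 - (-3)·0.000) / (8) = -0.375
  q = (-5 - (3)·0.000 - (-3)·0.000 - (-2)·0.000) / (-10) = 0.500
  r = (-12 - (4)·0.000 - (2)·0.000 - (3)·0.000) / (13) = -0.923
  s = (-3 - (2)·0.000 - (3)·0.000 - (2)·0.000) / (8) = -0.375
Iteration 2:
  p = (-3 - (3)·0.500 - (1)·-0.923 - (-3)·-0.375) / (8) = -0.588
  q = (-5 - (3)·-0.375 - (-3)·-0.923 - (-2)·-0.375) / (-10) = 0.739
  r = (-12 - (4)·-0.375 - (2)·0.500 - (3)·-0.375) / (13) = -0.798
  s = (-3 - (2)·-0.375 - (3)·0.500 - (2)·-0.923) / (8) = -0.238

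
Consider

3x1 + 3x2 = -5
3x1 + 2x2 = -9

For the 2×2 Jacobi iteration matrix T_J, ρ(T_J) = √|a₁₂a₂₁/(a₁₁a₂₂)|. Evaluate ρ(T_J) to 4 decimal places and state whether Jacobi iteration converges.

1.2247

a₁₂a₂₁/(a₁₁a₂₂) = (3)·(3) / ((3)·(2)) = 1.500000
ρ = √|1.500000| = √1.500000 = 1.2247
ρ > 1, so Jacobi diverges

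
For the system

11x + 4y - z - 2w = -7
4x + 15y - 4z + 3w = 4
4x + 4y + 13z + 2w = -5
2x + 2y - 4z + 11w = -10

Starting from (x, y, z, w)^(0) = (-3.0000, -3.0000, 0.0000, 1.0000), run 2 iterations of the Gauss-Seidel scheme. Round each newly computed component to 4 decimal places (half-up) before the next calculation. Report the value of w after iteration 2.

-0.8836

Iteration 1:
  x = (-7 - (4)·-3.0000 - (-1)·0.0000 - (-2)·1.0000) / (11) = 0.6364
  y = (4 - (4)·0.6364 - (-4)·0.0000 - (3)·1.0000) / (15) = -0.1030
  z = (-5 - (4)·0.6364 - (4)·-0.1030 - (2)·1.0000) / (13) = -0.7026
  w = (-10 - (2)·0.6364 - (2)·-0.1030 - (-4)·-0.7026) / (11) = -1.2616
Iteration 2:
  x = (-7 - (4)·-0.1030 - (-1)·-0.7026 - (-2)·-1.2616) / (11) = -0.8922
  y = (4 - (4)·-0.8922 - (-4)·-0.7026 - (3)·-1.2616) / (15) = 0.5695
  z = (-5 - (4)·-0.8922 - (4)·0.5695 - (2)·-1.2616) / (13) = -0.0912
  w = (-10 - (2)·-0.8922 - (2)·0.5695 - (-4)·-0.0912) / (11) = -0.8836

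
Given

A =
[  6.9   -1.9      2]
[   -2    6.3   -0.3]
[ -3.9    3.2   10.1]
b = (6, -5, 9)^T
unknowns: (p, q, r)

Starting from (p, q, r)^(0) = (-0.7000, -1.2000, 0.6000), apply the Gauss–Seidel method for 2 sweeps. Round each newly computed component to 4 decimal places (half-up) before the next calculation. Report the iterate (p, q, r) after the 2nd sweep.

Iteration 1:
  p = (6 - (-1.9)·-1.2000 - (2)·0.6000) / (6.9) = 0.3652
  q = (-5 - (-2)·0.3652 - (-0.3)·0.6000) / (6.3) = -0.6491
  r = (9 - (-3.9)·0.3652 - (3.2)·-0.6491) / (10.1) = 1.2378
Iteration 2:
  p = (6 - (-1.9)·-0.6491 - (2)·1.2378) / (6.9) = 0.3320
  q = (-5 - (-2)·0.3320 - (-0.3)·1.2378) / (6.3) = -0.6293
  r = (9 - (-3.9)·0.3320 - (3.2)·-0.6293) / (10.1) = 1.2187

(0.3320, -0.6293, 1.2187)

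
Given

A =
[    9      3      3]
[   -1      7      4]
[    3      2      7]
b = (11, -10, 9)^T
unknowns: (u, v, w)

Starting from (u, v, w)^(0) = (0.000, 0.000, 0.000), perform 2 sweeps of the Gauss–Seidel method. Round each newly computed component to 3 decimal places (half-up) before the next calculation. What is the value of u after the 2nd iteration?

1.267

Iteration 1:
  u = (11 - (3)·0.000 - (3)·0.000) / (9) = 1.222
  v = (-10 - (-1)·1.222 - (4)·0.000) / (7) = -1.254
  w = (9 - (3)·1.222 - (2)·-1.254) / (7) = 1.120
Iteration 2:
  u = (11 - (3)·-1.254 - (3)·1.120) / (9) = 1.267
  v = (-10 - (-1)·1.267 - (4)·1.120) / (7) = -1.888
  w = (9 - (3)·1.267 - (2)·-1.888) / (7) = 1.282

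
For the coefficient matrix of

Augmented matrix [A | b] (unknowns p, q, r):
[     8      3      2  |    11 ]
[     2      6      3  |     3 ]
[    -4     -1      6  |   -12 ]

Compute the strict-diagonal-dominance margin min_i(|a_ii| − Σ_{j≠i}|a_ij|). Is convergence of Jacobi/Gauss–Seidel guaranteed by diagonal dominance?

1

row 1: |8| − (3+2) = 3
row 2: |6| − (2+3) = 1
row 3: |6| − (4+1) = 1
minimum over rows = 1 → strictly diagonally dominant (convergence guaranteed)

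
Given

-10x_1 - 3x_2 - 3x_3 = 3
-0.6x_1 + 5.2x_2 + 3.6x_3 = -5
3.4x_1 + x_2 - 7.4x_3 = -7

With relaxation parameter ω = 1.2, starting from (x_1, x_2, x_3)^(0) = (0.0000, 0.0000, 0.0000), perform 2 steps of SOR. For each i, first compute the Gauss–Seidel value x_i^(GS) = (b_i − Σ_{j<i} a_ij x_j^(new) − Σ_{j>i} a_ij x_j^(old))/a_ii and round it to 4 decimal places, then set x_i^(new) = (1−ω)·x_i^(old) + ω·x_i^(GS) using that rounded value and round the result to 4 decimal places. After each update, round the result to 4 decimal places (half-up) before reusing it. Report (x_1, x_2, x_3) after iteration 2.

(-0.1216, -1.5459, 0.6691)

Iteration 1:
  x_1: GS value = (3 - (-3)·0.0000 - (-3)·0.0000) / (-10) = -0.3000;  x_1 ← (1−ω)·0.0000 + ω·-0.3000 = -0.3600
  x_2: GS value = (-5 - (-0.6)·-0.3600 - (3.6)·0.0000) / (5.2) = -1.0031;  x_2 ← (1−ω)·0.0000 + ω·-1.0031 = -1.2037
  x_3: GS value = (-7 - (3.4)·-0.3600 - (1)·-1.2037) / (-7.4) = 0.6179;  x_3 ← (1−ω)·0.0000 + ω·0.6179 = 0.7415
Iteration 2:
  x_1: GS value = (3 - (-3)·-1.2037 - (-3)·0.7415) / (-10) = -0.1613;  x_1 ← (1−ω)·-0.3600 + ω·-0.1613 = -0.1216
  x_2: GS value = (-5 - (-0.6)·-0.1216 - (3.6)·0.7415) / (5.2) = -1.4889;  x_2 ← (1−ω)·-1.2037 + ω·-1.4889 = -1.5459
  x_3: GS value = (-7 - (3.4)·-0.1216 - (1)·-1.5459) / (-7.4) = 0.6812;  x_3 ← (1−ω)·0.7415 + ω·0.6812 = 0.6691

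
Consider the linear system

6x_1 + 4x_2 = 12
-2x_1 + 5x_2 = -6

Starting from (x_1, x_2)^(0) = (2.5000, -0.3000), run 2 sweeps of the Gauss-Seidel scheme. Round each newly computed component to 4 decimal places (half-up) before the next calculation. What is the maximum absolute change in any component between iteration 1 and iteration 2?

Iteration 1:
  x_1 = (12 - (4)·-0.3000) / (6) = 2.2000
  x_2 = (-6 - (-2)·2.2000) / (5) = -0.3200
Iteration 2:
  x_1 = (12 - (4)·-0.3200) / (6) = 2.2133
  x_2 = (-6 - (-2)·2.2133) / (5) = -0.3147
Change: (0.0133, 0.0053) → max |·| = 0.0133

0.0133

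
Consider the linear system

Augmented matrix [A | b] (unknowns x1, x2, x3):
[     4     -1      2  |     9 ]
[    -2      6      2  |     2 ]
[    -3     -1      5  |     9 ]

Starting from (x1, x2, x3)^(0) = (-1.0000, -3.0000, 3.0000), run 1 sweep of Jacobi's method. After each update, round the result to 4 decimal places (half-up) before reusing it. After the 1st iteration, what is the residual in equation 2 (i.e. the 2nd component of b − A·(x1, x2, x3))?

Iteration 1:
  x1 = (9 - (-1)·-3.0000 - (2)·3.0000) / (4) = 0.0000
  x2 = (2 - (-2)·-1.0000 - (2)·3.0000) / (6) = -1.0000
  x3 = (9 - (-3)·-1.0000 - (-1)·-3.0000) / (5) = 0.6000
Residual b − A·x = (6.8000, 6.8000, 5.0000)

6.8000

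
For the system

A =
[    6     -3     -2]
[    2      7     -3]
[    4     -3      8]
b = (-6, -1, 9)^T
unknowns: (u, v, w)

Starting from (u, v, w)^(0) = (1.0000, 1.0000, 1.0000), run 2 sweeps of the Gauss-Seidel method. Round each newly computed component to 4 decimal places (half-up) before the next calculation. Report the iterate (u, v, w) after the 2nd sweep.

Iteration 1:
  u = (-6 - (-3)·1.0000 - (-2)·1.0000) / (6) = -0.1667
  v = (-1 - (2)·-0.1667 - (-3)·1.0000) / (7) = 0.3333
  w = (9 - (4)·-0.1667 - (-3)·0.3333) / (8) = 1.3333
Iteration 2:
  u = (-6 - (-3)·0.3333 - (-2)·1.3333) / (6) = -0.3889
  v = (-1 - (2)·-0.3889 - (-3)·1.3333) / (7) = 0.5397
  w = (9 - (4)·-0.3889 - (-3)·0.5397) / (8) = 1.5218

(-0.3889, 0.5397, 1.5218)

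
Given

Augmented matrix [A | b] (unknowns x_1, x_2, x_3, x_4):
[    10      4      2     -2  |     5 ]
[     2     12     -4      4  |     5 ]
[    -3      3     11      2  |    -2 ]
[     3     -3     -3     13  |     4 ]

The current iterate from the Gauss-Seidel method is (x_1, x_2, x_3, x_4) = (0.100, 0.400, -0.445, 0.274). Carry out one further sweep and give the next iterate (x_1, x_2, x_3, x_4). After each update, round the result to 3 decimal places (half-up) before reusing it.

(0.484, 0.096, -0.126, 0.189)

One sweep:
  x_1 = (5 - (4)·0.400 - (2)·-0.445 - (-2)·0.274) / (10) = 0.484
  x_2 = (5 - (2)·0.484 - (-4)·-0.445 - (4)·0.274) / (12) = 0.096
  x_3 = (-2 - (-3)·0.484 - (3)·0.096 - (2)·0.274) / (11) = -0.126
  x_4 = (4 - (3)·0.484 - (-3)·0.096 - (-3)·-0.126) / (13) = 0.189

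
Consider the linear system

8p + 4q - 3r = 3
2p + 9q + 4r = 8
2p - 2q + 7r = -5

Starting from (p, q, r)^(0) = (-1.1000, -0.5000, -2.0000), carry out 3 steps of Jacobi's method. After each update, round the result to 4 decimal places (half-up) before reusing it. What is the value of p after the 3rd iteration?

-0.2418

Iteration 1:
  p = (3 - (4)·-0.5000 - (-3)·-2.0000) / (8) = -0.1250
  q = (8 - (2)·-1.1000 - (4)·-2.0000) / (9) = 2.0222
  r = (-5 - (2)·-1.1000 - (-2)·-0.5000) / (7) = -0.5429
Iteration 2:
  p = (3 - (4)·2.0222 - (-3)·-0.5429) / (8) = -0.8397
  q = (8 - (2)·-0.1250 - (4)·-0.5429) / (9) = 1.1580
  r = (-5 - (2)·-0.1250 - (-2)·2.0222) / (7) = -0.1008
Iteration 3:
  p = (3 - (4)·1.1580 - (-3)·-0.1008) / (8) = -0.2418
  q = (8 - (2)·-0.8397 - (4)·-0.1008) / (9) = 1.1203
  r = (-5 - (2)·-0.8397 - (-2)·1.1580) / (7) = -0.1435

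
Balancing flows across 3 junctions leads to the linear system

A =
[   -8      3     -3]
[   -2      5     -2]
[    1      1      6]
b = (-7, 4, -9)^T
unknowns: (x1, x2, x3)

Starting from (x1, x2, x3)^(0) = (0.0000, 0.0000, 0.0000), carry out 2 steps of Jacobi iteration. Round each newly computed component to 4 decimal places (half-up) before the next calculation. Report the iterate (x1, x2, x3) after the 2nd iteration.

(1.7375, 0.5500, -1.7792)

Iteration 1:
  x1 = (-7 - (3)·0.0000 - (-3)·0.0000) / (-8) = 0.8750
  x2 = (4 - (-2)·0.0000 - (-2)·0.0000) / (5) = 0.8000
  x3 = (-9 - (1)·0.0000 - (1)·0.0000) / (6) = -1.5000
Iteration 2:
  x1 = (-7 - (3)·0.8000 - (-3)·-1.5000) / (-8) = 1.7375
  x2 = (4 - (-2)·0.8750 - (-2)·-1.5000) / (5) = 0.5500
  x3 = (-9 - (1)·0.8750 - (1)·0.8000) / (6) = -1.7792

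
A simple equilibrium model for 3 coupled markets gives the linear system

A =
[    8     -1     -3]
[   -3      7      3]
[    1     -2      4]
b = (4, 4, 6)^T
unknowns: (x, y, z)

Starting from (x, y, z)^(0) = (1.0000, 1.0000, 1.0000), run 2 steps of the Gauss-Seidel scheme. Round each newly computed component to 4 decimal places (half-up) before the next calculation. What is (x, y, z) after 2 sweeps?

(1.1473, 0.4050, 1.4157)

Iteration 1:
  x = (4 - (-1)·1.0000 - (-3)·1.0000) / (8) = 1.0000
  y = (4 - (-3)·1.0000 - (3)·1.0000) / (7) = 0.5714
  z = (6 - (1)·1.0000 - (-2)·0.5714) / (4) = 1.5357
Iteration 2:
  x = (4 - (-1)·0.5714 - (-3)·1.5357) / (8) = 1.1473
  y = (4 - (-3)·1.1473 - (3)·1.5357) / (7) = 0.4050
  z = (6 - (1)·1.1473 - (-2)·0.4050) / (4) = 1.4157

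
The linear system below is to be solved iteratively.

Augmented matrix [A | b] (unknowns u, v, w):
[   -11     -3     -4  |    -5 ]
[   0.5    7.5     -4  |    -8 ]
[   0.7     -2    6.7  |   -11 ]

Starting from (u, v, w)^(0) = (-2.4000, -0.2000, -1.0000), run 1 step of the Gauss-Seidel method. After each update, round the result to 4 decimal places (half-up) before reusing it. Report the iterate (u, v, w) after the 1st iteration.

(0.8727, -1.6582, -2.2280)

Iteration 1:
  u = (-5 - (-3)·-0.2000 - (-4)·-1.0000) / (-11) = 0.8727
  v = (-8 - (0.5)·0.8727 - (-4)·-1.0000) / (7.5) = -1.6582
  w = (-11 - (0.7)·0.8727 - (-2)·-1.6582) / (6.7) = -2.2280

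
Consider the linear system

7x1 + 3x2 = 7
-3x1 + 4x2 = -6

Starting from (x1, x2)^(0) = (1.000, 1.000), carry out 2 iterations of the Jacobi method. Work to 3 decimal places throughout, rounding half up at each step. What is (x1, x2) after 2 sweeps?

Iteration 1:
  x1 = (7 - (3)·1.000) / (7) = 0.571
  x2 = (-6 - (-3)·1.000) / (4) = -0.750
Iteration 2:
  x1 = (7 - (3)·-0.750) / (7) = 1.321
  x2 = (-6 - (-3)·0.571) / (4) = -1.072

(1.321, -1.072)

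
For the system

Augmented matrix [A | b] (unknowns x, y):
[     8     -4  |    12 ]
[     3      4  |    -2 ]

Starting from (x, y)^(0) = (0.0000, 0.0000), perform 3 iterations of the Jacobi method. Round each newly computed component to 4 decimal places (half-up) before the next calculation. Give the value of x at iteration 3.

0.6875

Iteration 1:
  x = (12 - (-4)·0.0000) / (8) = 1.5000
  y = (-2 - (3)·0.0000) / (4) = -0.5000
Iteration 2:
  x = (12 - (-4)·-0.5000) / (8) = 1.2500
  y = (-2 - (3)·1.5000) / (4) = -1.6250
Iteration 3:
  x = (12 - (-4)·-1.6250) / (8) = 0.6875
  y = (-2 - (3)·1.2500) / (4) = -1.4375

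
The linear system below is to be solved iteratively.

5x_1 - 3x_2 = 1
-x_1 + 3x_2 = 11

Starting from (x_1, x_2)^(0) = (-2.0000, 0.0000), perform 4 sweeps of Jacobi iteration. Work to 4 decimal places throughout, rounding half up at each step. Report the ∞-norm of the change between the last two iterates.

0.3600

Iteration 1:
  x_1 = (1 - (-3)·0.0000) / (5) = 0.2000
  x_2 = (11 - (-1)·-2.0000) / (3) = 3.0000
Iteration 2:
  x_1 = (1 - (-3)·3.0000) / (5) = 2.0000
  x_2 = (11 - (-1)·0.2000) / (3) = 3.7333
Iteration 3:
  x_1 = (1 - (-3)·3.7333) / (5) = 2.4400
  x_2 = (11 - (-1)·2.0000) / (3) = 4.3333
Iteration 4:
  x_1 = (1 - (-3)·4.3333) / (5) = 2.8000
  x_2 = (11 - (-1)·2.4400) / (3) = 4.4800
Change: (0.3600, 0.1467) → max |·| = 0.3600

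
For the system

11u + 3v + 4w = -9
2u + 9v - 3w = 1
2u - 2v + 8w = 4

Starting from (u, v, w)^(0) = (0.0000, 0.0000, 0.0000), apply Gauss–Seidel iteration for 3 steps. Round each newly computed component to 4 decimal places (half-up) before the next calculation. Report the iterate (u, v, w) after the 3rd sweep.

(-1.3375, 0.7261, 1.0159)

Iteration 1:
  u = (-9 - (3)·0.0000 - (4)·0.0000) / (11) = -0.8182
  v = (1 - (2)·-0.8182 - (-3)·0.0000) / (9) = 0.2929
  w = (4 - (2)·-0.8182 - (-2)·0.2929) / (8) = 0.7778
Iteration 2:
  u = (-9 - (3)·0.2929 - (4)·0.7778) / (11) = -1.1809
  v = (1 - (2)·-1.1809 - (-3)·0.7778) / (9) = 0.6328
  w = (4 - (2)·-1.1809 - (-2)·0.6328) / (8) = 0.9534
Iteration 3:
  u = (-9 - (3)·0.6328 - (4)·0.9534) / (11) = -1.3375
  v = (1 - (2)·-1.3375 - (-3)·0.9534) / (9) = 0.7261
  w = (4 - (2)·-1.3375 - (-2)·0.7261) / (8) = 1.0159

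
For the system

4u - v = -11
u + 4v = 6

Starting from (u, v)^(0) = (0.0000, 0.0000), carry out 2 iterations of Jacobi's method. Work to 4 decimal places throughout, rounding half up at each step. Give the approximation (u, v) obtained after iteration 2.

(-2.3750, 2.1875)

Iteration 1:
  u = (-11 - (-1)·0.0000) / (4) = -2.7500
  v = (6 - (1)·0.0000) / (4) = 1.5000
Iteration 2:
  u = (-11 - (-1)·1.5000) / (4) = -2.3750
  v = (6 - (1)·-2.7500) / (4) = 2.1875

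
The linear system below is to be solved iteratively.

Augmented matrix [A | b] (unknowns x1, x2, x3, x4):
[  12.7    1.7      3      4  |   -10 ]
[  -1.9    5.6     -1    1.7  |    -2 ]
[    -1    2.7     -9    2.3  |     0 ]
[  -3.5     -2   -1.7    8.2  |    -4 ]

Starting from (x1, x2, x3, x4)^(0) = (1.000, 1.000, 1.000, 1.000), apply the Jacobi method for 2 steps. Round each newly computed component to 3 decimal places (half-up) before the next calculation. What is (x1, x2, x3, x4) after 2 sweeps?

(-0.996, -0.896, 0.220, -1.059)

Iteration 1:
  x1 = (-10 - (1.7)·1.000 - (3)·1.000 - (4)·1.000) / (12.7) = -1.472
  x2 = (-2 - (-1.9)·1.000 - (-1)·1.000 - (1.7)·1.000) / (5.6) = -0.143
  x3 = (0 - (-1)·1.000 - (2.7)·1.000 - (2.3)·1.000) / (-9) = 0.444
  x4 = (-4 - (-3.5)·1.000 - (-2)·1.000 - (-1.7)·1.000) / (8.2) = 0.390
Iteration 2:
  x1 = (-10 - (1.7)·-0.143 - (3)·0.444 - (4)·0.390) / (12.7) = -0.996
  x2 = (-2 - (-1.9)·-1.472 - (-1)·0.444 - (1.7)·0.390) / (5.6) = -0.896
  x3 = (0 - (-1)·-1.472 - (2.7)·-0.143 - (2.3)·0.390) / (-9) = 0.220
  x4 = (-4 - (-3.5)·-1.472 - (-2)·-0.143 - (-1.7)·0.444) / (8.2) = -1.059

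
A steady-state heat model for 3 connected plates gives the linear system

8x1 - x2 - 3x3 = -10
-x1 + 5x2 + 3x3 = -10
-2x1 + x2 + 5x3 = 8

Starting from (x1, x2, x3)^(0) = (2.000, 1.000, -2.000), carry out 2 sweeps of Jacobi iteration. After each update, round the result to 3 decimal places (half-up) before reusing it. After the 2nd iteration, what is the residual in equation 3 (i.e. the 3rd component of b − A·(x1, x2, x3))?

Iteration 1:
  x1 = (-10 - (-1)·1.000 - (-3)·-2.000) / (8) = -1.875
  x2 = (-10 - (-1)·2.000 - (3)·-2.000) / (5) = -0.400
  x3 = (8 - (-2)·2.000 - (1)·1.000) / (5) = 2.200
Iteration 2:
  x1 = (-10 - (-1)·-0.400 - (-3)·2.200) / (8) = -0.475
  x2 = (-10 - (-1)·-1.875 - (3)·2.200) / (5) = -3.695
  x3 = (8 - (-2)·-1.875 - (1)·-0.400) / (5) = 0.930
Residual b − A·x = (-7.105, 5.210, 6.095)

6.095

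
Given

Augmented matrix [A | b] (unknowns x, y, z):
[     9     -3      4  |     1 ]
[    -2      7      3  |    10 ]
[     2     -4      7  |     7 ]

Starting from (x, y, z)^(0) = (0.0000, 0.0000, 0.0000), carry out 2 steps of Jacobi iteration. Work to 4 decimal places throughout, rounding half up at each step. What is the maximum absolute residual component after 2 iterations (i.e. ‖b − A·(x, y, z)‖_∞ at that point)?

Iteration 1:
  x = (1 - (-3)·0.0000 - (4)·0.0000) / (9) = 0.1111
  y = (10 - (-2)·0.0000 - (3)·0.0000) / (7) = 1.4286
  z = (7 - (2)·0.0000 - (-4)·0.0000) / (7) = 1.0000
Iteration 2:
  x = (1 - (-3)·1.4286 - (4)·1.0000) / (9) = 0.1429
  y = (10 - (-2)·0.1111 - (3)·1.0000) / (7) = 1.0317
  z = (7 - (2)·0.1111 - (-4)·1.4286) / (7) = 1.7846
Residual b − A·x = (-4.3294, -2.2899, -1.6512); ∞-norm = 4.3294

4.3294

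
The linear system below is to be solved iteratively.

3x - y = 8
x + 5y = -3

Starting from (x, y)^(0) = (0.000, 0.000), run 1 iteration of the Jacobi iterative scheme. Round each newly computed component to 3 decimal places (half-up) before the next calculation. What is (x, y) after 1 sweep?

Iteration 1:
  x = (8 - (-1)·0.000) / (3) = 2.667
  y = (-3 - (1)·0.000) / (5) = -0.600

(2.667, -0.600)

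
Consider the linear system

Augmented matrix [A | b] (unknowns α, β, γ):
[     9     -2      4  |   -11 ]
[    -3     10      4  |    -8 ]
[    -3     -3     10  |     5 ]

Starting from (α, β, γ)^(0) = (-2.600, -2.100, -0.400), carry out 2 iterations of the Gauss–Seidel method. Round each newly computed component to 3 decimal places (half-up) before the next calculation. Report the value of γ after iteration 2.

-0.229

Iteration 1:
  α = (-11 - (-2)·-2.100 - (4)·-0.400) / (9) = -1.511
  β = (-8 - (-3)·-1.511 - (4)·-0.400) / (10) = -1.093
  γ = (5 - (-3)·-1.511 - (-3)·-1.093) / (10) = -0.281
Iteration 2:
  α = (-11 - (-2)·-1.093 - (4)·-0.281) / (9) = -1.340
  β = (-8 - (-3)·-1.340 - (4)·-0.281) / (10) = -1.090
  γ = (5 - (-3)·-1.340 - (-3)·-1.090) / (10) = -0.229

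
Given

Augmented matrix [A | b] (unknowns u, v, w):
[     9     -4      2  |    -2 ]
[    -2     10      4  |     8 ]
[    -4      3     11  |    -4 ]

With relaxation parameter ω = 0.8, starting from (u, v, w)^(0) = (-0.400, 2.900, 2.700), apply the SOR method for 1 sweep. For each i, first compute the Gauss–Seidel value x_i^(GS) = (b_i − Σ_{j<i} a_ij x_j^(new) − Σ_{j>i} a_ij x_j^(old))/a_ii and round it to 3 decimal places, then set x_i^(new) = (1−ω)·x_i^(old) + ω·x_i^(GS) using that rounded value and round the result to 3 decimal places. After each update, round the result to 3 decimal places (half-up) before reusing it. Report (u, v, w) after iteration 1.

(0.294, 0.403, 0.246)

Iteration 1:
  u: GS value = (-2 - (-4)·2.900 - (2)·2.700) / (9) = 0.467;  u ← (1−ω)·-0.400 + ω·0.467 = 0.294
  v: GS value = (8 - (-2)·0.294 - (4)·2.700) / (10) = -0.221;  v ← (1−ω)·2.900 + ω·-0.221 = 0.403
  w: GS value = (-4 - (-4)·0.294 - (3)·0.403) / (11) = -0.367;  w ← (1−ω)·2.700 + ω·-0.367 = 0.246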